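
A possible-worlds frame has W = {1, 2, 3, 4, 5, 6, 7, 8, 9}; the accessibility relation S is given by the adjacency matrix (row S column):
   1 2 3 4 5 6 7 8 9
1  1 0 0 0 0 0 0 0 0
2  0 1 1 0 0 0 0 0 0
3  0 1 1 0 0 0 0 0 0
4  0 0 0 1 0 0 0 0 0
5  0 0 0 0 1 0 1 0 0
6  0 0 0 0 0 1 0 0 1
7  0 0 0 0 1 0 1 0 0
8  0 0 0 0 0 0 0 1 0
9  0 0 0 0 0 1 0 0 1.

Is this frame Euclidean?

Euclidean: yes — any two successors of a common world are S-related.

Yes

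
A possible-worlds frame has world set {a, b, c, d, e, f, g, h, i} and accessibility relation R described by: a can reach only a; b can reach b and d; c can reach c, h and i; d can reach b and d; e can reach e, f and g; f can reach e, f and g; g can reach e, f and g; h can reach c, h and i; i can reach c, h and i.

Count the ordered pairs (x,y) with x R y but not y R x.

R is symmetric; there are no such tuples.

0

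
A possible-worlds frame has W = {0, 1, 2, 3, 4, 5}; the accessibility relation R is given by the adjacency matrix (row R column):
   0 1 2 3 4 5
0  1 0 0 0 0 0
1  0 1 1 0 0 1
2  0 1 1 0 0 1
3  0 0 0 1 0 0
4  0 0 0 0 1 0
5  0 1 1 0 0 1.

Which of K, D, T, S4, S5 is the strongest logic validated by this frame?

S5

Serial (axiom D): yes — every world has a successor (e.g. 0 R 0).
Reflexive (axiom T): yes — every world is R-related to itself.
Transitive (axiom 4): yes — every two-step R-path is closed by a direct edge.
Euclidean (axiom 5): yes — any two successors of a common world are R-related.
So F validates K, D, T, S4, S5. The strongest is S5.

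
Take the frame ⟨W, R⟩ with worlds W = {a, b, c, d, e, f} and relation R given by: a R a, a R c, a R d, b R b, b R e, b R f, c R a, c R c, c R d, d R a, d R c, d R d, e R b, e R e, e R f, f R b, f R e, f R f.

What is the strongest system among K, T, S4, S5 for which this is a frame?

Reflexive (axiom T): yes — every world is R-related to itself.
Transitive (axiom 4): yes — every two-step R-path is closed by a direct edge.
Euclidean (axiom 5): yes — any two successors of a common world are R-related.
So F validates K, T, S4, S5. The strongest is S5.

S5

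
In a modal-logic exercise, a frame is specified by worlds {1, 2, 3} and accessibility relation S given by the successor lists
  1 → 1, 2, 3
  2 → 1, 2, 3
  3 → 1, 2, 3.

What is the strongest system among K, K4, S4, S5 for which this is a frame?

S5

Transitive (axiom 4): yes — every two-step S-path is closed by a direct edge.
Reflexive (axiom T): yes — every world is S-related to itself.
Euclidean (axiom 5): yes — any two successors of a common world are S-related.
So F validates K, K4, S4, S5. The strongest is S5.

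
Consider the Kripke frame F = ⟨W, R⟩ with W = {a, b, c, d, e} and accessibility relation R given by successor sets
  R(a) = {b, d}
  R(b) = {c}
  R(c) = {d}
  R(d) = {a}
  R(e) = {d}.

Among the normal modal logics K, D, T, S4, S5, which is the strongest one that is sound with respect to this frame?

Serial (axiom D): yes — every world has a successor (e.g. a R b).
Reflexive (axiom T): no — a is not related to itself.
Transitive (axiom 4): no — a R b and b R c, but not a R c.
Euclidean (axiom 5): no — a R b and a R d, but not b R d.
So F validates K, D; T would additionally require R to be reflexive. The strongest is D.

D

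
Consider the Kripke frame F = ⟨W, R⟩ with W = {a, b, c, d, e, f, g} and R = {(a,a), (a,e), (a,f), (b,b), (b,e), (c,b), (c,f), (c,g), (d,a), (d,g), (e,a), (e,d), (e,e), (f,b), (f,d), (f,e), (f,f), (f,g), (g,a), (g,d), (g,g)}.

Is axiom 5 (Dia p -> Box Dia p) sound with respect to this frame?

No

Axiom 5 corresponds to the accessibility relation being Euclidean.
Euclidean: no — a R e and a R f, but not e R f.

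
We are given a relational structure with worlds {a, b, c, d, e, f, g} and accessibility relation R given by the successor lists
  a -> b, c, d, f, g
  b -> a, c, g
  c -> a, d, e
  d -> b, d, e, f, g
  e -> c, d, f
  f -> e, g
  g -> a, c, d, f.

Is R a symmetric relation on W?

Symmetric: no — a R d but not d R a.

No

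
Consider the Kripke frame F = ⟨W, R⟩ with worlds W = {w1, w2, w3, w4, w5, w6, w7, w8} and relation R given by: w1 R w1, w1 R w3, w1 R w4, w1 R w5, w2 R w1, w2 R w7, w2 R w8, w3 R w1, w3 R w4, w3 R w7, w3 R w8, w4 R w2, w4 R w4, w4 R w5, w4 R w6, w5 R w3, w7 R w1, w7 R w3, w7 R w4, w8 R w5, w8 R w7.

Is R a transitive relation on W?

No

Transitive: no — w1 R w3 and w3 R w7, but not w1 R w7.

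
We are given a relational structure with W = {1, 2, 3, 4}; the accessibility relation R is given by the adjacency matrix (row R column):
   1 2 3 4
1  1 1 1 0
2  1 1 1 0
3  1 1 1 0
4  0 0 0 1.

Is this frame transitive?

Transitive: yes — every two-step R-path is closed by a direct edge.

Yes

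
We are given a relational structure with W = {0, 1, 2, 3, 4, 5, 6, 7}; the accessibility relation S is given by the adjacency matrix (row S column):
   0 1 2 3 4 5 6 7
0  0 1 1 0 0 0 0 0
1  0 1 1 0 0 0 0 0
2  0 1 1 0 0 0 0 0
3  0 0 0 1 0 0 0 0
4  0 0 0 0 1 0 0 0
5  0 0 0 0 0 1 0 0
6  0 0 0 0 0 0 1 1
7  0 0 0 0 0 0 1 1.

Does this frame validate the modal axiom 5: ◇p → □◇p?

Axiom 5 corresponds to the accessibility relation being Euclidean.
Euclidean: yes — any two successors of a common world are S-related.

Yes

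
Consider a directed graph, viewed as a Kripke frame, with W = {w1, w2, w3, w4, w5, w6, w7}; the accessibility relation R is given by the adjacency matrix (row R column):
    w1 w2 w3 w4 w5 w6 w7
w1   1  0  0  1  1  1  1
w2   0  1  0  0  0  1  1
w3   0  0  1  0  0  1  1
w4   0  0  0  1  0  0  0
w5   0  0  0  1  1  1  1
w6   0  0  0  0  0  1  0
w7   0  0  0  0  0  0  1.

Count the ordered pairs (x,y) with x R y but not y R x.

Enumerating: (w1,w4), (w1,w5), (w1,w6), (w1,w7), (w2,w6), (w2,w7), (w3,w6), (w3,w7), (w5,w4), (w5,w6), (w5,w7).

11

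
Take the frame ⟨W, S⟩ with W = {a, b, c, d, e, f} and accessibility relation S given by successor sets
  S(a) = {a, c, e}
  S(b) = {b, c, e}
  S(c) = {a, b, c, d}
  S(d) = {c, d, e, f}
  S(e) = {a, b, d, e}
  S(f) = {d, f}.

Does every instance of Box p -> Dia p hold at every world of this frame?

The schema D characterises exactly the serial frames.
Serial: yes — every world has a successor (e.g. a S a).

Yes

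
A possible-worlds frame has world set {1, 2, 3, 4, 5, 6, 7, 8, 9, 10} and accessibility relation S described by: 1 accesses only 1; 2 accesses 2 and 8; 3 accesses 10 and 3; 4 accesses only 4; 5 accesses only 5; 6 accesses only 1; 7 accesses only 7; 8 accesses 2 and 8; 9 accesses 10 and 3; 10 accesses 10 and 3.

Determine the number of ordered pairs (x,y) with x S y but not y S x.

3

Enumerating: (6,1), (9,10), (9,3).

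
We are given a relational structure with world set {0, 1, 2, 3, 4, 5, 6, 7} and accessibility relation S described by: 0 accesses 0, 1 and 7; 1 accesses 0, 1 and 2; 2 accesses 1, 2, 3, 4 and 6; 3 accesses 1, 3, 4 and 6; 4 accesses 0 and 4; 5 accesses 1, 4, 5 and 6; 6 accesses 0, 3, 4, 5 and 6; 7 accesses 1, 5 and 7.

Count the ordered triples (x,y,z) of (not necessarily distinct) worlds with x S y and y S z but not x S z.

30

Enumerating: (0,1,2), (0,7,5), (1,0,7), (1,2,3), (1,2,4), (1,2,6), (2,1,0), (2,4,0), (2,6,0), (2,6,5), (3,1,0), (3,1,2), … and 18 more.
Total: 30.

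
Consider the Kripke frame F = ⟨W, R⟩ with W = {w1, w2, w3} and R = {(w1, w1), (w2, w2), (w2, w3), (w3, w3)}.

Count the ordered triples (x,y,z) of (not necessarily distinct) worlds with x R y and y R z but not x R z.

0

R is transitive; there are no such tuples.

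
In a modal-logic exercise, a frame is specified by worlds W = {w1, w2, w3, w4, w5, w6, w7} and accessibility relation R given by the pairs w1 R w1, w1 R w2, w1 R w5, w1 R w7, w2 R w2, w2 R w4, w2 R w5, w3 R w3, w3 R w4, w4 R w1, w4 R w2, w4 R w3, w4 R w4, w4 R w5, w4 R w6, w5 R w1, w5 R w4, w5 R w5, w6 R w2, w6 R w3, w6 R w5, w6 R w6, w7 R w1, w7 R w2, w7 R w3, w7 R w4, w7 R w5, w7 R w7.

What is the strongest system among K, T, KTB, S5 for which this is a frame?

Reflexive (axiom T): yes — every world is R-related to itself.
Symmetric (axiom B): no — w1 R w2 but not w2 R w1.
Euclidean (axiom 5): no — w1 R w2 and w1 R w7, but not w2 R w7.
So F validates K, T; KTB would additionally require R to be symmetric. The strongest is T.

T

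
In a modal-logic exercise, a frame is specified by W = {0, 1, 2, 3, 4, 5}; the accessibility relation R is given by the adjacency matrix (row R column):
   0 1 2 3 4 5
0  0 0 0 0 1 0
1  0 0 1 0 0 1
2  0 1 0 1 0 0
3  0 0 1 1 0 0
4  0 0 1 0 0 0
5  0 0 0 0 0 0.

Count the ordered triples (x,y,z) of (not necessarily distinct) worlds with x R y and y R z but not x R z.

9

Enumerating: (0,4,2), (1,2,1), (1,2,3), (2,1,2), (2,1,5), (2,3,2), (3,2,1), (4,2,1), (4,2,3).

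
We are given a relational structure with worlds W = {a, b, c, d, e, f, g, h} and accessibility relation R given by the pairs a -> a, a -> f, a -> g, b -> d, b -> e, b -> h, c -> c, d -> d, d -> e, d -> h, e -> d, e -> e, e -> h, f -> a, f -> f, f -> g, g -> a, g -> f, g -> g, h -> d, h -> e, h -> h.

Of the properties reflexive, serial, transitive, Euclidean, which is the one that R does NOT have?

reflexive

Reflexive: no — b is not related to itself.
Serial: yes — every world has a successor (e.g. a R a).
Transitive: yes — every two-step R-path is closed by a direct edge.
Euclidean: yes — any two successors of a common world are R-related.
Only reflexive fails.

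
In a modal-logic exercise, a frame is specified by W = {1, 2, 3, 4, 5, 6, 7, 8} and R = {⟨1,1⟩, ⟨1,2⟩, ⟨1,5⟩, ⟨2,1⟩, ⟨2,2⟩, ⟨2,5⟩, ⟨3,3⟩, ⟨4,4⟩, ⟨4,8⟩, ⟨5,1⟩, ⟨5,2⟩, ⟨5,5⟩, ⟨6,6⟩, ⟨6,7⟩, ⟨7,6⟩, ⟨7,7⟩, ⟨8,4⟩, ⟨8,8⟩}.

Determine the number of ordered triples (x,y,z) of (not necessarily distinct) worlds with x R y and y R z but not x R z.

R is transitive; there are no such tuples.

0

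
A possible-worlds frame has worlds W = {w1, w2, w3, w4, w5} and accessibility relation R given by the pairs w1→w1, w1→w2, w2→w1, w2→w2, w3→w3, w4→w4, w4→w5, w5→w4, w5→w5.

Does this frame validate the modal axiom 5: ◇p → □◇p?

Yes

By correspondence theory, 5 is valid on a frame iff R is Euclidean.
Euclidean: yes — any two successors of a common world are R-related.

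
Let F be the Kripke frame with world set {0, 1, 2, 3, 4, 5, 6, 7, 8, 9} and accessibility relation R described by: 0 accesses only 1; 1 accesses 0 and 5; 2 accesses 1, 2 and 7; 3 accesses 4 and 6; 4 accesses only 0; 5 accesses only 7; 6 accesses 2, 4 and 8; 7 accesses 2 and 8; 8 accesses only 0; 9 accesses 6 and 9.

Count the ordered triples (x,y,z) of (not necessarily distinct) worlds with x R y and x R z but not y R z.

29

Enumerating: (0,1,1), (1,0,0), (1,0,5), (1,5,0), (1,5,5), (2,1,1), (2,1,2), (2,1,7), (2,7,1), (2,7,7), (3,4,4), (3,4,6), … and 17 more.
Total: 29.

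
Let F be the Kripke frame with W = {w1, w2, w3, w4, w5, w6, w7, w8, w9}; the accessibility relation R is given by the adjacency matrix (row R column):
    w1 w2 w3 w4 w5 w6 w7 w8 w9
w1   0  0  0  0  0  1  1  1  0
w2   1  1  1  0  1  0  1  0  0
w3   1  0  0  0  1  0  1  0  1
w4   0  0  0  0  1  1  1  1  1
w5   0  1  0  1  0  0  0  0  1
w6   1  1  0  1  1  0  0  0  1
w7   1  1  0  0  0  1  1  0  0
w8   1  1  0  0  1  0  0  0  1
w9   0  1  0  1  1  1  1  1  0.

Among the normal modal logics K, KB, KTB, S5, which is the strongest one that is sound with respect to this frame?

K

Symmetric (axiom B): no — w2 R w1 but not w1 R w2.
Reflexive (axiom T): no — w1 is not related to itself.
Euclidean (axiom 5): no — w1 R w6 and w1 R w7, but not w6 R w7.
So F validates K; KB would additionally require R to be symmetric. The strongest is K.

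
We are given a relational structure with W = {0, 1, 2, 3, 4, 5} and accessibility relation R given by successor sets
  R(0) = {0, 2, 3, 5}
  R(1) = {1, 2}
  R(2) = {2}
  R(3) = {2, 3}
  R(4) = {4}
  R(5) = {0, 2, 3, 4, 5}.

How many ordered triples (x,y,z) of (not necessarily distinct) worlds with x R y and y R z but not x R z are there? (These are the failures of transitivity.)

1

Enumerating: (0,5,4).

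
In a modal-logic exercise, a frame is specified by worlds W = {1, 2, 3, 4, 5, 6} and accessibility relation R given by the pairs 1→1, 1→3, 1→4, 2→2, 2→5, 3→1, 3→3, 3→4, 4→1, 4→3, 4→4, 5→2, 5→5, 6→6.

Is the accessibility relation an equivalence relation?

Yes

Reflexive: yes — every world is R-related to itself.
Symmetric: yes — every pair in R has its reverse in R.
Transitive: yes — every two-step R-path is closed by a direct edge.
So R is an equivalence relation.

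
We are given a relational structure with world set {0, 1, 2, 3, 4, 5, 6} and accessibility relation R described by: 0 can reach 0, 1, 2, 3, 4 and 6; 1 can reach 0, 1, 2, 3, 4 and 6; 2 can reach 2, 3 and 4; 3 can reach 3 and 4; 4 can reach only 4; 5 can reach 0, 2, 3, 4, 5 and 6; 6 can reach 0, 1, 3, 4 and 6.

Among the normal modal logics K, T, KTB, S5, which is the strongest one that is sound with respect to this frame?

Reflexive (axiom T): yes — every world is R-related to itself.
Symmetric (axiom B): no — 0 R 2 but not 2 R 0.
Euclidean (axiom 5): no — 0 R 2 and 0 R 1, but not 2 R 1.
So F validates K, T; KTB would additionally require R to be symmetric. The strongest is T.

T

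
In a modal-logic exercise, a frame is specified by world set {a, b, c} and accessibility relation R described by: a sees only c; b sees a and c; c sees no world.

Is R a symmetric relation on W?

No

Symmetric: no — a R c but not c R a.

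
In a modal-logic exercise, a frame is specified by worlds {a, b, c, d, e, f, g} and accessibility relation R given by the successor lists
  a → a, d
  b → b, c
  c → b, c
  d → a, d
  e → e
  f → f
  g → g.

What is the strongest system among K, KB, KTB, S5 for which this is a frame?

Symmetric (axiom B): yes — every pair in R has its reverse in R.
Reflexive (axiom T): yes — every world is R-related to itself.
Euclidean (axiom 5): yes — any two successors of a common world are R-related.
So F validates K, KB, KTB, S5. The strongest is S5.

S5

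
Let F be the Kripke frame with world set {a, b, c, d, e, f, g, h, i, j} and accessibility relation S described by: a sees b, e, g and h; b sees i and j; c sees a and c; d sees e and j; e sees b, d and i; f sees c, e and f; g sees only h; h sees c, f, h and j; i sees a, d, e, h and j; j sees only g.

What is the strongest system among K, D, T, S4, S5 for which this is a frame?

Serial (axiom D): yes — every world has a successor (e.g. a S b).
Reflexive (axiom T): no — a is not related to itself.
Transitive (axiom 4): no — a S b and b S i, but not a S i.
Euclidean (axiom 5): no — a S b and a S e, but not b S e.
So F validates K, D; T would additionally require S to be reflexive. The strongest is D.

D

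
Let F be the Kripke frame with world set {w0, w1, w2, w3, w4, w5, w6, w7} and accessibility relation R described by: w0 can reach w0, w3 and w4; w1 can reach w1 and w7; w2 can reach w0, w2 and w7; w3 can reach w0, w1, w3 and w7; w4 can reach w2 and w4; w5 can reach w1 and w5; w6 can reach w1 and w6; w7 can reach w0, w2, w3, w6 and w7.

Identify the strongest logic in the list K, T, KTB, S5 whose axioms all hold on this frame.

T

Reflexive (axiom T): yes — every world is R-related to itself.
Symmetric (axiom B): no — w0 R w4 but not w4 R w0.
Euclidean (axiom 5): no — w0 R w3 and w0 R w4, but not w3 R w4.
So F validates K, T; KTB would additionally require R to be symmetric. The strongest is T.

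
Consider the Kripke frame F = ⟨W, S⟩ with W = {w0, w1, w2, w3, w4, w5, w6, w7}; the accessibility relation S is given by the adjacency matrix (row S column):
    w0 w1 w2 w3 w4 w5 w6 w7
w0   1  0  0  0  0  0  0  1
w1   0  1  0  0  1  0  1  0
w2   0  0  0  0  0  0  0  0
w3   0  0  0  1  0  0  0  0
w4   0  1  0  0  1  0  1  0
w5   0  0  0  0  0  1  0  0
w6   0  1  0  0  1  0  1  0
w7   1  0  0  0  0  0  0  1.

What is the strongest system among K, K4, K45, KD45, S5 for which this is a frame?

Transitive (axiom 4): yes — every two-step S-path is closed by a direct edge.
Euclidean (axiom 5): yes — any two successors of a common world are S-related.
Serial (axiom D): no — w2 has no S-successor.
Reflexive (axiom T): no — w2 is not related to itself.
So F validates K, K4, K45; KD45 would additionally require S to be serial. The strongest is K45.

K45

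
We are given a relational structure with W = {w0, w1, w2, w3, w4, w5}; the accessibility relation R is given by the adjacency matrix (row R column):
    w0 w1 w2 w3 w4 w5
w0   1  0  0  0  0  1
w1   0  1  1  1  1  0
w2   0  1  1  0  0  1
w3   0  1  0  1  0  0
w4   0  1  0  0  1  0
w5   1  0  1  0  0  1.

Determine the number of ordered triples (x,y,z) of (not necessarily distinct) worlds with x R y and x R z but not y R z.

10

Enumerating: (w1,w2,w3), (w1,w2,w4), (w1,w3,w2), (w1,w3,w4), (w1,w4,w2), (w1,w4,w3), (w2,w1,w5), (w2,w5,w1), (w5,w0,w2), (w5,w2,w0).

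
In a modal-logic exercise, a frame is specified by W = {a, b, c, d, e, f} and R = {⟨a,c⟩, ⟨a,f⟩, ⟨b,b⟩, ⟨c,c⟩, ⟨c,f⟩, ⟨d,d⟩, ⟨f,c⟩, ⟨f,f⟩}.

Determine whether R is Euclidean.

Yes

Euclidean: yes — any two successors of a common world are R-related.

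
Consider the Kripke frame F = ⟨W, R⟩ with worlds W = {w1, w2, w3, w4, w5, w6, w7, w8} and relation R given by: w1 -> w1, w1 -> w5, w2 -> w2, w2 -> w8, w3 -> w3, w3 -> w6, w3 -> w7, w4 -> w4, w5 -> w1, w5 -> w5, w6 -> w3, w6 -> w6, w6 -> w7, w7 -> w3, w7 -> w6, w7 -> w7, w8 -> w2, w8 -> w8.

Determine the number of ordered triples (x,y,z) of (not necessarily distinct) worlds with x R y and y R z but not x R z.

0

R is transitive; there are no such tuples.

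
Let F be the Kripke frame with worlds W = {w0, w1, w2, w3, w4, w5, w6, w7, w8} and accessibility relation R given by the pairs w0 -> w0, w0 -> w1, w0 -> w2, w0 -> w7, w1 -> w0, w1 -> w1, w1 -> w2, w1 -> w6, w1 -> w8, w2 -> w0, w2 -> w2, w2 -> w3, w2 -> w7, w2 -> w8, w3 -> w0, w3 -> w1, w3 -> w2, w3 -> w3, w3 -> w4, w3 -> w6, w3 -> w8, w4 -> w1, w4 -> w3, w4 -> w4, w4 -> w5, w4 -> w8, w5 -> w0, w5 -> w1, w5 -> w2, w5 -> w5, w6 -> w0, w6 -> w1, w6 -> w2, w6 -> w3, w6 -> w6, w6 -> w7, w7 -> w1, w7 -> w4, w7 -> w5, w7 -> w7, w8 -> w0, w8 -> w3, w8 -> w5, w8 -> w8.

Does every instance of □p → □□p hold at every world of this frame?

Axiom 4 corresponds to the accessibility relation being transitive.
Transitive: no — w0 R w1 and w1 R w6, but not w0 R w6.

No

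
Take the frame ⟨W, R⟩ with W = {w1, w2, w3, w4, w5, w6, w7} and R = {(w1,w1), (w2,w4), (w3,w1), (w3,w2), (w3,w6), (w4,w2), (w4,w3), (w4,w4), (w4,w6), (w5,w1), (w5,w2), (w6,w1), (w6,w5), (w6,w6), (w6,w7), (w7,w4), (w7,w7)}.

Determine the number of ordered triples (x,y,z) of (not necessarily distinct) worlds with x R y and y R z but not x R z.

16

Enumerating: (w2,w4,w2), (w2,w4,w3), (w2,w4,w6), (w3,w2,w4), (w3,w6,w5), (w3,w6,w7), (w4,w3,w1), (w4,w6,w1), (w4,w6,w5), (w4,w6,w7), (w5,w2,w4), (w6,w5,w2), (w6,w7,w4), (w7,w4,w2), (w7,w4,w3), (w7,w4,w6).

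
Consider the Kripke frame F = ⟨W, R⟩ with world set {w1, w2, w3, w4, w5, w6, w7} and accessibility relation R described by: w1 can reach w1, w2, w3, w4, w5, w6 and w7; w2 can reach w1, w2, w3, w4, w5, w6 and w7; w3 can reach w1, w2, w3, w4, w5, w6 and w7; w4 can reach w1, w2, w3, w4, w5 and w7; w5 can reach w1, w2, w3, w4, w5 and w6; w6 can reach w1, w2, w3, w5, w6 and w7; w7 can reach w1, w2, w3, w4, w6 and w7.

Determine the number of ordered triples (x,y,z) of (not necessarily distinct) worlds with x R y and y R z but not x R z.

Enumerating: (w4,w1,w6), (w4,w2,w6), (w4,w3,w6), (w4,w5,w6), (w4,w7,w6), (w5,w1,w7), (w5,w2,w7), (w5,w3,w7), (w5,w4,w7), (w5,w6,w7), (w6,w1,w4), (w6,w2,w4), … and 8 more.
Total: 20.

20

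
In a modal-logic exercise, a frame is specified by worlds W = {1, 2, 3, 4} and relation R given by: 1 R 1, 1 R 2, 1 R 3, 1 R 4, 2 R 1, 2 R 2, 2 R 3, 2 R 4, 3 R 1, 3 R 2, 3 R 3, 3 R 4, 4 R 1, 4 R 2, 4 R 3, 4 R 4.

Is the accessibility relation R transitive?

Yes

Transitive: yes — every two-step R-path is closed by a direct edge.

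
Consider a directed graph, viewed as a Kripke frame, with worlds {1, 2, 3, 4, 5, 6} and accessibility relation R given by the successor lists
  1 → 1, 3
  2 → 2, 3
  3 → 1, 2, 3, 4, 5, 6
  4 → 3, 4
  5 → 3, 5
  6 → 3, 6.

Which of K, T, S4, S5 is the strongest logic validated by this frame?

Reflexive (axiom T): yes — every world is R-related to itself.
Transitive (axiom 4): no — 1 R 3 and 3 R 2, but not 1 R 2.
Euclidean (axiom 5): no — 3 R 1 and 3 R 2, but not 1 R 2.
So F validates K, T; S4 would additionally require R to be transitive. The strongest is T.

T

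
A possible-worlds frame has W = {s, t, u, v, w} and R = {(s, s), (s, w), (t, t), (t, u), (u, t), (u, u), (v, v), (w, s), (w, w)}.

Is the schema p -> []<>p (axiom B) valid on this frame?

Axiom B corresponds to the accessibility relation being symmetric.
Symmetric: yes — every pair in R has its reverse in R.

Yes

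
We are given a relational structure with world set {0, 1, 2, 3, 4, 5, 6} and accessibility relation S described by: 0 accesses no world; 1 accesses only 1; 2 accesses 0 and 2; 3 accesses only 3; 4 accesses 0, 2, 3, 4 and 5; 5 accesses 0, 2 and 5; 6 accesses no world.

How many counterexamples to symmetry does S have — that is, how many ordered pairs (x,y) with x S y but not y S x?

Enumerating: (2,0), (4,0), (4,2), (4,3), (4,5), (5,0), (5,2).

7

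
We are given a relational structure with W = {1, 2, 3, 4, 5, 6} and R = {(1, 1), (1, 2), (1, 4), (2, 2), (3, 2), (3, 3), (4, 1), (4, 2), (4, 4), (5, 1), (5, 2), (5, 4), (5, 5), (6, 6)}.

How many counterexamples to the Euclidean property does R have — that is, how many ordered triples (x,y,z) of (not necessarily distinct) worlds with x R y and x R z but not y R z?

Enumerating: (1,2,1), (1,2,4), (3,2,3), (4,2,1), (4,2,4), (5,1,5), (5,2,1), (5,2,4), (5,2,5), (5,4,5).

10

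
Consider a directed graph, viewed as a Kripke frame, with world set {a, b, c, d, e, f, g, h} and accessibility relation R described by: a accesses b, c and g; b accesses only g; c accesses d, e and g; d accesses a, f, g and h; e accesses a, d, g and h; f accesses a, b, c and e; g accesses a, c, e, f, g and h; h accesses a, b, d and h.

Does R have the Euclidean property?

No

Euclidean: no — a R b and a R c, but not b R c.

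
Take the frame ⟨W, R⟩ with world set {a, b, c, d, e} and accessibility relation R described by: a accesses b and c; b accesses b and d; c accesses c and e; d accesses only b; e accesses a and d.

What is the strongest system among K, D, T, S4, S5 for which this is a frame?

Serial (axiom D): yes — every world has a successor (e.g. a R b).
Reflexive (axiom T): no — a is not related to itself.
Transitive (axiom 4): no — a R b and b R d, but not a R d.
Euclidean (axiom 5): no — a R b and a R c, but not b R c.
So F validates K, D; T would additionally require R to be reflexive. The strongest is D.

D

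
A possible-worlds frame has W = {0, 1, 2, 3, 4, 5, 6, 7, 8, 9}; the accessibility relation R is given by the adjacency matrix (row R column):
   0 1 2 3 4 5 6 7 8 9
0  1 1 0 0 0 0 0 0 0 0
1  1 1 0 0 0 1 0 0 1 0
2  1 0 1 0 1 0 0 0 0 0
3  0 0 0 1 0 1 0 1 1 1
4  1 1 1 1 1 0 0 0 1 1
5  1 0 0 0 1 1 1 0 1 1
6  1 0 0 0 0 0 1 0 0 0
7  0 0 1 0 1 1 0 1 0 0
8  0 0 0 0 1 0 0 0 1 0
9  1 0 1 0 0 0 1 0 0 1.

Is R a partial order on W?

Reflexive: yes — every world is R-related to itself.
Transitive: no — 0 R 1 and 1 R 5, but not 0 R 5.
Antisymmetric: no — 0 R 1 and 1 R 0 with 0 ≠ 1.
So R is not a partial order.

No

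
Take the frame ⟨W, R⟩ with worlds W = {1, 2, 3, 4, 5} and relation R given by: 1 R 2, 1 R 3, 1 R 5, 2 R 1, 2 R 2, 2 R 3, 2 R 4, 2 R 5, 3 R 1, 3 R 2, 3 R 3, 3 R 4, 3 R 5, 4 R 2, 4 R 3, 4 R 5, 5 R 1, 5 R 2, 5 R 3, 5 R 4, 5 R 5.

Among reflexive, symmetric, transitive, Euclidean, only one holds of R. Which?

symmetric

Reflexive: no — 1 is not related to itself.
Symmetric: yes — every pair in R has its reverse in R.
Transitive: no — 1 R 2 and 2 R 4, but not 1 R 4.
Euclidean: no — 2 R 1 and 2 R 4, but not 1 R 4.
Only symmetric holds.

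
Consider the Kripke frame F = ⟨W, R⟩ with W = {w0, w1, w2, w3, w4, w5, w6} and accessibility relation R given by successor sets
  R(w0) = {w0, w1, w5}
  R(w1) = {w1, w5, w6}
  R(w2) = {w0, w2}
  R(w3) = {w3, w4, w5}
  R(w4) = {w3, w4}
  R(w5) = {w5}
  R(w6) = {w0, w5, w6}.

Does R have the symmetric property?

Symmetric: no — w0 R w1 but not w1 R w0.

No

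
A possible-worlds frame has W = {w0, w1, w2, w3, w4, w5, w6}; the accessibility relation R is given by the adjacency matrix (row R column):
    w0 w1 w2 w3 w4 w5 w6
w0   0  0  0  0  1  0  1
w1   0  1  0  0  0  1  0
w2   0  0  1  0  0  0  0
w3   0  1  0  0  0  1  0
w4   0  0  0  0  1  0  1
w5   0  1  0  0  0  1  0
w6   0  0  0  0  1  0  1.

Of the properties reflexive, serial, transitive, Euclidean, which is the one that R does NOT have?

reflexive

Reflexive: no — w0 is not related to itself.
Serial: yes — every world has a successor (e.g. w0 R w4).
Transitive: yes — every two-step R-path is closed by a direct edge.
Euclidean: yes — any two successors of a common world are R-related.
Only reflexive fails.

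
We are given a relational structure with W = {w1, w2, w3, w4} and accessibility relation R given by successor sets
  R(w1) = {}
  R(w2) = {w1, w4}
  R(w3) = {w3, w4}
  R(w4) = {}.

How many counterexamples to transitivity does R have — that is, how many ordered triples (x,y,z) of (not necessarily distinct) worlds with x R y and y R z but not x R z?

0

R is transitive; there are no such tuples.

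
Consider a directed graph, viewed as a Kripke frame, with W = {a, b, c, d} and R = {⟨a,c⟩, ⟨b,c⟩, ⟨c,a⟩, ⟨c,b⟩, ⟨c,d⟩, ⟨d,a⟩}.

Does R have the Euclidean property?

No

Euclidean: no — c R a and c R b, but not a R b.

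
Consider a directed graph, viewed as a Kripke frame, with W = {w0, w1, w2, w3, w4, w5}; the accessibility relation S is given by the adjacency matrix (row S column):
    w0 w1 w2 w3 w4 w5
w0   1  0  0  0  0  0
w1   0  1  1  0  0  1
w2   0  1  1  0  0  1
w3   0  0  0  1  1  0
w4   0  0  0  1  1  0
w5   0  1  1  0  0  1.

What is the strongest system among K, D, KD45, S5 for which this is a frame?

S5

Serial (axiom D): yes — every world has a successor (e.g. w0 S w0).
Euclidean (axiom 5): yes — any two successors of a common world are S-related.
Transitive (axiom 4): yes — every two-step S-path is closed by a direct edge.
Reflexive (axiom T): yes — every world is S-related to itself.
So F validates K, D, KD45, S5. The strongest is S5.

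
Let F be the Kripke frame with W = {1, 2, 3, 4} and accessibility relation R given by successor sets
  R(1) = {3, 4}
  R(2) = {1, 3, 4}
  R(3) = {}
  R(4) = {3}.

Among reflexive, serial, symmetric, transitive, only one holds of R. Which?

Reflexive: no — 1 is not related to itself.
Serial: no — 3 has no R-successor.
Symmetric: no — 1 R 3 but not 3 R 1.
Transitive: yes — every two-step R-path is closed by a direct edge.
Only transitive holds.

transitive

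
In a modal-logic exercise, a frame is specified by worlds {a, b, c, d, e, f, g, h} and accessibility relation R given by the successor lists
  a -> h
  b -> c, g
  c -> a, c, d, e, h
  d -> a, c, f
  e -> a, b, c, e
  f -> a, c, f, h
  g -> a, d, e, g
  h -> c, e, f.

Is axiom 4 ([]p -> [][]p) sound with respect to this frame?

The schema 4 characterises exactly the transitive frames.
Transitive: no — a R h and h R c, but not a R c.

No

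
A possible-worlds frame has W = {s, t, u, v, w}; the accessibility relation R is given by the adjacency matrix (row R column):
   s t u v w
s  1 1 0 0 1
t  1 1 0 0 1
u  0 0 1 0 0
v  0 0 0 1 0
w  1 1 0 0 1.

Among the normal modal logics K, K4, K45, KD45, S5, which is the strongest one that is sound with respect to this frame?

S5

Transitive (axiom 4): yes — every two-step R-path is closed by a direct edge.
Euclidean (axiom 5): yes — any two successors of a common world are R-related.
Serial (axiom D): yes — every world has a successor (e.g. s R s).
Reflexive (axiom T): yes — every world is R-related to itself.
So F validates K, K4, K45, KD45, S5. The strongest is S5.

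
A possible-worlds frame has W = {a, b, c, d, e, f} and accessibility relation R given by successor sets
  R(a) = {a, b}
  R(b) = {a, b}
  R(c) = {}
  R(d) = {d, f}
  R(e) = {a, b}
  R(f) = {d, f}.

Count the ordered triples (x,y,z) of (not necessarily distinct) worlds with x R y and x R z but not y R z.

R is Euclidean; there are no such tuples.

0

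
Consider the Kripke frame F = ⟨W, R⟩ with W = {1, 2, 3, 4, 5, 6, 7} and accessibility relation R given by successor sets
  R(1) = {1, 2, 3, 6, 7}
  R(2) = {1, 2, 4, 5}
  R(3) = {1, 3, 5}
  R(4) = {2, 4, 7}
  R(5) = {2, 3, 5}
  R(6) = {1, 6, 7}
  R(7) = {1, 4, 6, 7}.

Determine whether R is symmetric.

Yes

Symmetric: yes — every pair in R has its reverse in R.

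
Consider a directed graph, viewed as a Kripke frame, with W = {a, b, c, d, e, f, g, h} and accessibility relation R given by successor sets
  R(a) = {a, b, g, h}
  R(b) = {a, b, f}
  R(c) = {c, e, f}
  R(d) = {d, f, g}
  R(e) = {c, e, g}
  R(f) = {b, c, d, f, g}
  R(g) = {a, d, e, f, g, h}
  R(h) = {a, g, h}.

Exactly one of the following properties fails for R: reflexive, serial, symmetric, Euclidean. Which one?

Euclidean

Reflexive: yes — every world is R-related to itself.
Serial: yes — every world has a successor (e.g. a R a).
Symmetric: yes — every pair in R has its reverse in R.
Euclidean: no — a R b and a R g, but not b R g.
Only Euclidean fails.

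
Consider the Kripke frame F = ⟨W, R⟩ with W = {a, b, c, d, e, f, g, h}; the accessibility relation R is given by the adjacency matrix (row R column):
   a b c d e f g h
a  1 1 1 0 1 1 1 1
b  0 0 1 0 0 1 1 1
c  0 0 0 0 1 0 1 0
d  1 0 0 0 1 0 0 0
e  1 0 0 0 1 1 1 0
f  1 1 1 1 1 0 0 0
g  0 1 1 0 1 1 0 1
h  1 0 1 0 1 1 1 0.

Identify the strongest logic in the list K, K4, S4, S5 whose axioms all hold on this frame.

K

Transitive (axiom 4): no — a R f and f R d, but not a R d.
Reflexive (axiom T): no — b is not related to itself.
Euclidean (axiom 5): no — a R b and a R e, but not b R e.
So F validates K; K4 would additionally require R to be transitive. The strongest is K.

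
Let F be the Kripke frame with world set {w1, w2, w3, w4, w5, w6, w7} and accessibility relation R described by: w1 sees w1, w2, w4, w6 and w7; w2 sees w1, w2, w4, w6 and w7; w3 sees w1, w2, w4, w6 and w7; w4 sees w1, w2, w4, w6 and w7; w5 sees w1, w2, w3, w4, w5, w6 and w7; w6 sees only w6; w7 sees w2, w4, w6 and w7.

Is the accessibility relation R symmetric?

Symmetric: no — w1 R w6 but not w6 R w1.

No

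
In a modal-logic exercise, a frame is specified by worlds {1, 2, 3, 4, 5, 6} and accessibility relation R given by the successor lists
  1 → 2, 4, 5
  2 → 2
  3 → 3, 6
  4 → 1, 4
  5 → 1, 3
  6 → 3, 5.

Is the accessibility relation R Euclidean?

Euclidean: no — 1 R 2 and 1 R 4, but not 2 R 4.

No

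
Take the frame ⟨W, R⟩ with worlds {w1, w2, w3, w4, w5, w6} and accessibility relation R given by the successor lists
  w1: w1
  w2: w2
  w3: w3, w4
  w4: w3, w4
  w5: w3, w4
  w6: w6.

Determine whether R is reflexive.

Reflexive: no — w5 is not related to itself.

No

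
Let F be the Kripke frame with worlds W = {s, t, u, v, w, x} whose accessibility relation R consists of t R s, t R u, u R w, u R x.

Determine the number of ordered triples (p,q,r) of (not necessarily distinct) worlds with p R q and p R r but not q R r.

Enumerating: (t,s,s), (t,s,u), (t,u,s), (t,u,u), (u,w,w), (u,w,x), (u,x,w), (u,x,x).

8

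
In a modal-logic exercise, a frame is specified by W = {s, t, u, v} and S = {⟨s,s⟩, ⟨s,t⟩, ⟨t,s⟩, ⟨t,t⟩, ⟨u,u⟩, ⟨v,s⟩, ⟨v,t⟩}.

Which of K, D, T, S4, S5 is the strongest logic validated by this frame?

Serial (axiom D): yes — every world has a successor (e.g. s S s).
Reflexive (axiom T): no — v is not related to itself.
Transitive (axiom 4): yes — every two-step S-path is closed by a direct edge.
Euclidean (axiom 5): yes — any two successors of a common world are S-related.
So F validates K, D; T would additionally require S to be reflexive. The strongest is D.

D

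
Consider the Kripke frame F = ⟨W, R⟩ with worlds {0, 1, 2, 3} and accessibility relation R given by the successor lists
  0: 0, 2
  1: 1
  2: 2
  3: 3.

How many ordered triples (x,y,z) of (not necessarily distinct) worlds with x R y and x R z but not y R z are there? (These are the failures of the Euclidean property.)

1

Enumerating: (0,2,0).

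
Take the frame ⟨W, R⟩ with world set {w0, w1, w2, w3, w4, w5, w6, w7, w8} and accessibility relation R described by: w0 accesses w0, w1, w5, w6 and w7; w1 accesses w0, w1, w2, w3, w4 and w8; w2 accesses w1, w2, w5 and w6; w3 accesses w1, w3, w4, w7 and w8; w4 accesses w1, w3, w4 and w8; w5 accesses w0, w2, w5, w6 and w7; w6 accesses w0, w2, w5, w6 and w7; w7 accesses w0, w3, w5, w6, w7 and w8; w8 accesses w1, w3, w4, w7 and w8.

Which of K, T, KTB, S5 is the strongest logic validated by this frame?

Reflexive (axiom T): yes — every world is R-related to itself.
Symmetric (axiom B): yes — every pair in R has its reverse in R.
Euclidean (axiom 5): no — w0 R w1 and w0 R w5, but not w1 R w5.
So F validates K, T, KTB; S5 would additionally require R to be Euclidean. The strongest is KTB.

KTB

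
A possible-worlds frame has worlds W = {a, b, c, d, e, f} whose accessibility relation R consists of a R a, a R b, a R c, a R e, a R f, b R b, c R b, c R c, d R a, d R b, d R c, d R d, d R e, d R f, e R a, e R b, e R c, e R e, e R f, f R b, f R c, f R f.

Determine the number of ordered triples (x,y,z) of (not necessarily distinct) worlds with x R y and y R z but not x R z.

R is transitive; there are no such tuples.

0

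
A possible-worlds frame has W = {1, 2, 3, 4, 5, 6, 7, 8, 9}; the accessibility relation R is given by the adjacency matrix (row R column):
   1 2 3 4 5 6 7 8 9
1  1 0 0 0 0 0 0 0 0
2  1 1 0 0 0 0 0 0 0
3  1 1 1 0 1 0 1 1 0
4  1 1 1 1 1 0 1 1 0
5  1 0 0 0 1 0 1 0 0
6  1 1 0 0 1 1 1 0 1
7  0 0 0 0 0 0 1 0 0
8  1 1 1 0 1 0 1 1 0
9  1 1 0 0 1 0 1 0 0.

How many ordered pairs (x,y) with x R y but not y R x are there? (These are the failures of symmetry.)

Enumerating: (2,1), (3,1), (3,2), (3,5), (3,7), (4,1), (4,2), (4,3), (4,5), (4,7), (4,8), (5,1), … and 14 more.
Total: 26.

26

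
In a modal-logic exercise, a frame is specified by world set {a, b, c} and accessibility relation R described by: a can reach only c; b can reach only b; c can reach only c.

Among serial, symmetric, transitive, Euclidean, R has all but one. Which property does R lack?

Serial: yes — every world has a successor (e.g. a R c).
Symmetric: no — a R c but not c R a.
Transitive: yes — every two-step R-path is closed by a direct edge.
Euclidean: yes — any two successors of a common world are R-related.
Only symmetric fails.

symmetric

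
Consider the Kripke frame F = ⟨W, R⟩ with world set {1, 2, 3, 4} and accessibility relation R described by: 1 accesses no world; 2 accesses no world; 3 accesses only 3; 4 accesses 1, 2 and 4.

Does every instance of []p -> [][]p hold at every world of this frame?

Yes

By correspondence theory, 4 is valid on a frame iff R is transitive.
Transitive: yes — every two-step R-path is closed by a direct edge.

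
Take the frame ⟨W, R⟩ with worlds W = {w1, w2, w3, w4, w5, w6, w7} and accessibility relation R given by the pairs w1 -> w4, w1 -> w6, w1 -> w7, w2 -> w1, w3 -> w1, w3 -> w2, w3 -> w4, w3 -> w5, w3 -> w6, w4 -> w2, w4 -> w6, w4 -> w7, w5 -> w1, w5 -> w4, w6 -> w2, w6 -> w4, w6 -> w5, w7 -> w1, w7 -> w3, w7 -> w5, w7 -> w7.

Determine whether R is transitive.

No

Transitive: no — w1 R w4 and w4 R w2, but not w1 R w2.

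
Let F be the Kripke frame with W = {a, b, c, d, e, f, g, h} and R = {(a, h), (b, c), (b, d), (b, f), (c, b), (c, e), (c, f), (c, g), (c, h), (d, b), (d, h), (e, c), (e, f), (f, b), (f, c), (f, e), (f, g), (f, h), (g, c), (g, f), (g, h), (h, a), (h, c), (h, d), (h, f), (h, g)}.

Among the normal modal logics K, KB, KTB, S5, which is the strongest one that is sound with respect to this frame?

Symmetric (axiom B): yes — every pair in R has its reverse in R.
Reflexive (axiom T): no — a is not related to itself.
Euclidean (axiom 5): no — b R c and b R d, but not c R d.
So F validates K, KB; KTB would additionally require R to be reflexive. The strongest is KB.

KB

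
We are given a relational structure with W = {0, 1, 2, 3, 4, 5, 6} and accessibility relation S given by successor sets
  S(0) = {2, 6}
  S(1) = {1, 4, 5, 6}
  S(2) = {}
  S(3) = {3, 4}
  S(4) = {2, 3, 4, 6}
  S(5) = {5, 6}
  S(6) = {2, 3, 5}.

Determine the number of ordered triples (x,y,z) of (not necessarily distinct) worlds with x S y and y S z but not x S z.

13

Enumerating: (0,6,3), (0,6,5), (1,4,2), (1,4,3), (1,6,2), (1,6,3), (3,4,2), (3,4,6), (4,6,5), (5,6,2), (5,6,3), (6,3,4), (6,5,6).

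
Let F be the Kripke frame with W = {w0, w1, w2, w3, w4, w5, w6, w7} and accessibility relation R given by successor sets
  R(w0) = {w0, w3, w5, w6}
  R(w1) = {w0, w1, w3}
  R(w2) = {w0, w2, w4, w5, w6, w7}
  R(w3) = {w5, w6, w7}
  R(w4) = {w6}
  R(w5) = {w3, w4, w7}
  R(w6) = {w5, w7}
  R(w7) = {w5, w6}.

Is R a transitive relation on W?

No

Transitive: no — w0 R w3 and w3 R w7, but not w0 R w7.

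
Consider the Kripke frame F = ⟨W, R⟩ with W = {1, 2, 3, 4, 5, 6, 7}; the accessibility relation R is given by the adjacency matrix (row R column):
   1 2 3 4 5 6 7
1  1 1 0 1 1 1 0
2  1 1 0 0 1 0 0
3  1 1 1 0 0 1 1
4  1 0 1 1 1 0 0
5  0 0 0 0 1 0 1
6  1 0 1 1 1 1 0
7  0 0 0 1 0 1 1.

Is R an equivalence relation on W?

No

Reflexive: yes — every world is R-related to itself.
Symmetric: no — 1 R 5 but not 5 R 1.
Transitive: no — 1 R 4 and 4 R 3, but not 1 R 3.
So R is not an equivalence relation.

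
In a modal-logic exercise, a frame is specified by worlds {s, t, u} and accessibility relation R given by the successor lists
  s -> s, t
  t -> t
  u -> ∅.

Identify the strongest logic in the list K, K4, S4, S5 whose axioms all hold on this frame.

K4

Transitive (axiom 4): yes — every two-step R-path is closed by a direct edge.
Reflexive (axiom T): no — u is not related to itself.
Euclidean (axiom 5): no — s R t and s R s, but not t R s.
So F validates K, K4; S4 would additionally require R to be reflexive. The strongest is K4.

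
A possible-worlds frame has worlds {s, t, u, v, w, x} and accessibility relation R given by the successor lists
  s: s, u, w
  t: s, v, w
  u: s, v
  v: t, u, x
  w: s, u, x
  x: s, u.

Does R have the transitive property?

No

Transitive: no — s R u and u R v, but not s R v.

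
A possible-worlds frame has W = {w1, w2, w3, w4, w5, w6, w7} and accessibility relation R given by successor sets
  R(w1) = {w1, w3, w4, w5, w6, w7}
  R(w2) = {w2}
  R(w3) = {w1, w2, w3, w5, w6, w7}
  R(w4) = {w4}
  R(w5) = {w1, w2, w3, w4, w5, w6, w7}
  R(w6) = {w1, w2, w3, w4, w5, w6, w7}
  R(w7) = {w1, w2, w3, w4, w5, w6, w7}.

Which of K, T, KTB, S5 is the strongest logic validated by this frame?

T

Reflexive (axiom T): yes — every world is R-related to itself.
Symmetric (axiom B): no — w1 R w4 but not w4 R w1.
Euclidean (axiom 5): no — w1 R w3 and w1 R w4, but not w3 R w4.
So F validates K, T; KTB would additionally require R to be symmetric. The strongest is T.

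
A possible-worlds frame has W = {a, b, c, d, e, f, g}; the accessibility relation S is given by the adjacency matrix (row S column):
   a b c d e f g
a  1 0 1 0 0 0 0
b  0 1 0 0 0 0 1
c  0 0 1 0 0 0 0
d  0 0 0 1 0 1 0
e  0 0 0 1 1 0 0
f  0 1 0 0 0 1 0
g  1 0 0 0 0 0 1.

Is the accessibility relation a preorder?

No

Reflexive: yes — every world is S-related to itself.
Transitive: no — b S g and g S a, but not b S a.
So S is not a preorder.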